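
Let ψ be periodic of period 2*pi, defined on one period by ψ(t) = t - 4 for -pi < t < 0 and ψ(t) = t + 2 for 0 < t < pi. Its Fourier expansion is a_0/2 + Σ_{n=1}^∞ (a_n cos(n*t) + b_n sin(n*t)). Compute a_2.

a_2 = 1/pi ∫_{-pi}^{pi} ψ(t) cos(2*t) dt.
Split the integral at the breakpoints.
Integrating by parts (boundary term plus one more integral), an antiderivative of (t - 4) cos(2*t) is t*sin(2*t)/2 - 2*sin(2*t) + cos(2*t)/4; evaluating from -pi to 0: ∫_{-pi}^{0} (t - 4) cos(2*t) dt = (1/4) - (1/4) = 0.
Integrating by parts (boundary term plus one more integral), an antiderivative of (t + 2) cos(2*t) is t*sin(2*t)/2 + sin(2*t) + cos(2*t)/4; evaluating from 0 to pi: ∫_{0}^{pi} (t + 2) cos(2*t) dt = (1/4) - (1/4) = 0.
Summing the pieces and multiplying by (1/pi) gives a_2 = 0.

0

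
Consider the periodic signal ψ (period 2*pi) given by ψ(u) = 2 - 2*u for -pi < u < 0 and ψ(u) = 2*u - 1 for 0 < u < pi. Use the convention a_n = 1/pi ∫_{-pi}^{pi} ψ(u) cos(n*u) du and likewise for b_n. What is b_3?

b_3 = 1/pi ∫_{-pi}^{pi} ψ(u) sin(3*u) du.
Split the integral at the breakpoints.
Integrating by parts (boundary term plus one more integral), an antiderivative of (2 - 2*u) sin(3*u) is 2*u*cos(3*u)/3 - 2*sin(3*u)/9 - 2*cos(3*u)/3; evaluating from -pi to 0: ∫_{-pi}^{0} (2 - 2*u) sin(3*u) du = (-2/3) - (2/3 + 2*pi/3) = -2*pi/3 - 4/3.
Integrating by parts (boundary term plus one more integral), an antiderivative of (2*u - 1) sin(3*u) is -2*u*cos(3*u)/3 + 2*sin(3*u)/9 + cos(3*u)/3; evaluating from 0 to pi: ∫_{0}^{pi} (2*u - 1) sin(3*u) du = (-1/3 + 2*pi/3) - (1/3) = -2/3 + 2*pi/3.
Summing the pieces and multiplying by (1/pi) gives b_3 = -2/pi.

-2/pi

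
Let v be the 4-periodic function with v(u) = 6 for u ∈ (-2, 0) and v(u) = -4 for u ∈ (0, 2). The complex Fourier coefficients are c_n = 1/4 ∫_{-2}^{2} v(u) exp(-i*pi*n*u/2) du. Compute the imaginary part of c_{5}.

Since v is real-valued, Im(c_{5}) = -1/4 ∫_{-2}^{2} v(u) sin(5*pi*u/2) du = -b_{5}/2.
Split the integral at the breakpoints.
Directly, an antiderivative of (6) sin(5*pi*u/2) is -12*cos(5*pi*u/2)/(5*pi); evaluating from -2 to 0: ∫_{-2}^{0} (6) sin(5*pi*u/2) du = (-12/(5*pi)) - (12/(5*pi)) = -24/(5*pi).
Directly, an antiderivative of (-4) sin(5*pi*u/2) is 8*cos(5*pi*u/2)/(5*pi); evaluating from 0 to 2: ∫_{0}^{2} (-4) sin(5*pi*u/2) du = (-8/(5*pi)) - (8/(5*pi)) = -16/(5*pi).
So ∫_{-2}^{2} v(u) sin(5*pi*u/2) du = -8/pi.
Hence Im(c_{5}) = (-1/4)·(-8/pi) = 2/pi.

2/pi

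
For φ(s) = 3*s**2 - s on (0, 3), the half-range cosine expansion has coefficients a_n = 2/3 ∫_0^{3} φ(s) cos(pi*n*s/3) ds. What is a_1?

a_1 = 2/3 ∫_0^{3} (3*s**2 - s) cos(pi*s/3) ds.
Integrating by parts twice (tabular method), an antiderivative of (3*s**2 - s) cos(pi*s/3) is 9*s**2*sin(pi*s/3)/pi - 3*s*sin(pi*s/3)/pi + 54*s*cos(pi*s/3)/pi**2 - 162*sin(pi*s/3)/pi**3 - 9*cos(pi*s/3)/pi**2; evaluating from 0 to 3: ∫_{0}^{3} (3*s**2 - s) cos(pi*s/3) ds = (-153/pi**2) - (-9/pi**2) = -144/pi**2.
Hence a_1 = (2/3)·(-144/pi**2) = -96/pi**2.

-96/pi**2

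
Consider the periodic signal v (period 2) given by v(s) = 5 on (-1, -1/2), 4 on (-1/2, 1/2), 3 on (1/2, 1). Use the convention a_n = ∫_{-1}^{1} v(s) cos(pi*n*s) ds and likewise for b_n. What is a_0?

8

a_0 = ∫_{-1}^{1} v(s) ds = 8.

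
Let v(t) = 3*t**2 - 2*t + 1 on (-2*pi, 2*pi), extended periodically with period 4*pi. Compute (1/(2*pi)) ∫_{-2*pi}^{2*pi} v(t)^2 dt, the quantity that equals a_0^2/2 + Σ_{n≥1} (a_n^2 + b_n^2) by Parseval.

(1/(2*pi)) ∫_{-2*pi}^{2*pi} v(t)^2 dt = (1/(2*pi)) · (4*pi*(15 + 200*pi**2 + 432*pi**4)/15) = 2 + 80*pi**2/3 + 288*pi**4/5.

2 + 80*pi**2/3 + 288*pi**4/5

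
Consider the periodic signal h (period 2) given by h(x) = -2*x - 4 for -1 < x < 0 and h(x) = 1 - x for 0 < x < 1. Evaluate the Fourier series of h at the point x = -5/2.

-3

x = -5/2 differs from x = -1/2 by -1 full period(s), and the series is 2-periodic.
h is continuous at x = -1/2 with value -3, so the series converges to -3 there.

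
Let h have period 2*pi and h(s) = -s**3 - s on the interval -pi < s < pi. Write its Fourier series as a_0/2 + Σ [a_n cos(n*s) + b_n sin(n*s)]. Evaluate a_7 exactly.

0

a_7 = 1/pi ∫_{-pi}^{pi} h(s) cos(7*s) ds.
h is odd and cos(7*s) is even, so the integrand is odd over a symmetric interval and the integral vanishes.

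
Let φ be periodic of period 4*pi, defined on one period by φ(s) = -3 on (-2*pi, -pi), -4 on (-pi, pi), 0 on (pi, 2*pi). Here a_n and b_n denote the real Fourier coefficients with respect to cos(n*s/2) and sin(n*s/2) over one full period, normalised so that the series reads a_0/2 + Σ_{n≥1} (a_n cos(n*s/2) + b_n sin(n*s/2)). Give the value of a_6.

a_6 = (1/(2*pi)) ∫_{-2*pi}^{2*pi} φ(s) cos(3*s) ds.
Split the integral at the breakpoints.
Directly, an antiderivative of (-3) cos(3*s) is -sin(3*s); evaluating from -2*pi to -pi: ∫_{-2*pi}^{-pi} (-3) cos(3*s) ds = (0) - (0) = 0.
Directly, an antiderivative of (-4) cos(3*s) is -4*sin(3*s)/3; evaluating from -pi to pi: ∫_{-pi}^{pi} (-4) cos(3*s) ds = (0) - (0) = 0.
∫_{pi}^{2*pi} (0) cos(3*s) ds = 0.
Summing the pieces and multiplying by (1/(2*pi)) gives a_6 = 0.

0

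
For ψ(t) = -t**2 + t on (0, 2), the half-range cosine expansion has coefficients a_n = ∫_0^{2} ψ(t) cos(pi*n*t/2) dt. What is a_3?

8/(9*pi**2)

a_3 = ∫_0^{2} (-t**2 + t) cos(3*pi*t/2) dt.
Integrating by parts twice (tabular method), an antiderivative of (-t**2 + t) cos(3*pi*t/2) is -2*t**2*sin(3*pi*t/2)/(3*pi) + 2*t*sin(3*pi*t/2)/(3*pi) - 8*t*cos(3*pi*t/2)/(9*pi**2) + 16*sin(3*pi*t/2)/(27*pi**3) + 4*cos(3*pi*t/2)/(9*pi**2); evaluating from 0 to 2: ∫_{0}^{2} (-t**2 + t) cos(3*pi*t/2) dt = (4/(3*pi**2)) - (4/(9*pi**2)) = 8/(9*pi**2).
Hence a_3 = 8/(9*pi**2).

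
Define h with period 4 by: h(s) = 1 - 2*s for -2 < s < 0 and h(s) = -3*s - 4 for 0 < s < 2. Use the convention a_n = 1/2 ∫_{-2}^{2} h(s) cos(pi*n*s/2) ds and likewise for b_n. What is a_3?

4/(9*pi**2)

a_3 = 1/2 ∫_{-2}^{2} h(s) cos(3*pi*s/2) ds.
Split the integral at the breakpoints.
Integrating by parts (boundary term plus one more integral), an antiderivative of (1 - 2*s) cos(3*pi*s/2) is -4*s*sin(3*pi*s/2)/(3*pi) + 2*sin(3*pi*s/2)/(3*pi) - 8*cos(3*pi*s/2)/(9*pi**2); evaluating from -2 to 0: ∫_{-2}^{0} (1 - 2*s) cos(3*pi*s/2) ds = (-8/(9*pi**2)) - (8/(9*pi**2)) = -16/(9*pi**2).
Integrating by parts (boundary term plus one more integral), an antiderivative of (-3*s - 4) cos(3*pi*s/2) is -2*s*sin(3*pi*s/2)/pi - 8*sin(3*pi*s/2)/(3*pi) - 4*cos(3*pi*s/2)/(3*pi**2); evaluating from 0 to 2: ∫_{0}^{2} (-3*s - 4) cos(3*pi*s/2) ds = (4/(3*pi**2)) - (-4/(3*pi**2)) = 8/(3*pi**2).
Summing the pieces and multiplying by (1/2) gives a_3 = 4/(9*pi**2).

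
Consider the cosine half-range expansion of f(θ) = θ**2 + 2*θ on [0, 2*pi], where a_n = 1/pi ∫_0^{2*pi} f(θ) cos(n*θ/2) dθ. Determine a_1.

-16 - 16/pi

a_1 = 1/pi ∫_0^{2*pi} (θ**2 + 2*θ) cos(θ/2) dθ.
Integrating by parts twice (tabular method), an antiderivative of (θ**2 + 2*θ) cos(θ/2) is 2*θ**2*sin(θ/2) + 4*θ*sin(θ/2) + 8*θ*cos(θ/2) - 16*sin(θ/2) + 8*cos(θ/2); evaluating from 0 to 2*pi: ∫_{0}^{2*pi} (θ**2 + 2*θ) cos(θ/2) dθ = (-16*pi - 8) - (8) = -16*pi - 16.
Hence a_1 = (1/pi)·(-16*pi - 16) = -16 - 16/pi.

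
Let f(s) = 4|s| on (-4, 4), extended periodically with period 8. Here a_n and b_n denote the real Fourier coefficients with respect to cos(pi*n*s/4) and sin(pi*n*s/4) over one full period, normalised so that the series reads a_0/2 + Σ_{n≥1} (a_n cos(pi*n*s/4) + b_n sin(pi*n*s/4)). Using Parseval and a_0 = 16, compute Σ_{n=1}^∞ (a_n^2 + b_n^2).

128/3

Parseval: a_0^2/2 + Σ_{n≥1} (a_n^2+b_n^2) = 1/4 ∫_{-4}^{4} f(s)^2 ds = 512/3.
Subtract a_0^2/2 = 128: Σ (a_n^2+b_n^2) = 128/3.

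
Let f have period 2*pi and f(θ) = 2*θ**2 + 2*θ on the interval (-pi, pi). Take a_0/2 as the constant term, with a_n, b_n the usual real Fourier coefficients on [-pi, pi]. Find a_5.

-8/25

a_5 = 1/pi ∫_{-pi}^{pi} f(θ) cos(5*θ) dθ.
Integrating by parts twice (tabular method), an antiderivative of (2*θ**2 + 2*θ) cos(5*θ) is 2*θ**2*sin(5*θ)/5 + 2*θ*sin(5*θ)/5 + 4*θ*cos(5*θ)/25 - 4*sin(5*θ)/125 + 2*cos(5*θ)/25; evaluating from -pi to pi: ∫_{-pi}^{pi} (2*θ**2 + 2*θ) cos(5*θ) dθ = (-4*pi/25 - 2/25) - (-2/25 + 4*pi/25) = -8*pi/25.
Hence a_5 = (1/pi)·(-8*pi/25) = -8/25.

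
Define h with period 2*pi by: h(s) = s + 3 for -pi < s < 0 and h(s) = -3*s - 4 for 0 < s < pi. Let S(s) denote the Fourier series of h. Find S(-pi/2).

h is continuous at s = -pi/2 with value 3 - pi/2, so the series converges to 3 - pi/2 there.

3 - pi/2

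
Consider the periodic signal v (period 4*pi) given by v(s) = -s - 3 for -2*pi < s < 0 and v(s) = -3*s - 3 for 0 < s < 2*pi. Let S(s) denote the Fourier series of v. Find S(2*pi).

-2*pi - 3

s = 2*pi differs from s = -2*pi by 1 full period(s), and the series is 4*pi-periodic.
At s = -2*pi the one-sided limits are v(-2*pi^-) = -6*pi - 3 and v(-2*pi^+) = -3 + 2*pi.
By Dirichlet's theorem the series converges to their average, [(-6*pi - 3) + (-3 + 2*pi)]/2 = -2*pi - 3.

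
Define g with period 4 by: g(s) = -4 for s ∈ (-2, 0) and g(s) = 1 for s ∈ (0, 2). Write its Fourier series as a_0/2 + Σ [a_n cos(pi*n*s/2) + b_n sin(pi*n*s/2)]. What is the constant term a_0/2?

-3/2

a_0 = 1/2 ∫_{-2}^{2} g(s) ds = 1/2 · (-6) = -3.
So the constant term a_0/2 = -3/2.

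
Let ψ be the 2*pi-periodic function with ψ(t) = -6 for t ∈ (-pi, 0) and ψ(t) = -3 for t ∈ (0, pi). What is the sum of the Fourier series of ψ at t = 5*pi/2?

-3

t = 5*pi/2 differs from t = pi/2 by 1 full period(s), and the series is 2*pi-periodic.
ψ is continuous at t = pi/2 with value -3, so the series converges to -3 there.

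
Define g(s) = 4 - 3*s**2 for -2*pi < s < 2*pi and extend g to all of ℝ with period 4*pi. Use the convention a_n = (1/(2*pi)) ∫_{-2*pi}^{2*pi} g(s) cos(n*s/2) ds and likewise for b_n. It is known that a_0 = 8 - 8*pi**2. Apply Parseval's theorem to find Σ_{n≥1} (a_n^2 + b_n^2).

Parseval: a_0^2/2 + Σ_{n≥1} (a_n^2+b_n^2) = (1/(2*pi)) ∫_{-2*pi}^{2*pi} g(s)^2 ds = -64*pi**2 + 32 + 288*pi**4/5.
Subtract a_0^2/2 = 32*(1 - pi**2)**2: Σ (a_n^2+b_n^2) = 128*pi**4/5.

128*pi**4/5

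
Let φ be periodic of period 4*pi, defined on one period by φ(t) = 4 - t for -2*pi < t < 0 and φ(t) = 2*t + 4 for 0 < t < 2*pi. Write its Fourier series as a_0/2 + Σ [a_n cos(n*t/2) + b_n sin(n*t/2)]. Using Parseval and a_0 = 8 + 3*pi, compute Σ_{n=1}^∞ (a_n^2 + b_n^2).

Parseval: a_0^2/2 + Σ_{n≥1} (a_n^2+b_n^2) = (1/(2*pi)) ∫_{-2*pi}^{2*pi} φ(t)^2 dt = 32 + 20*pi**2/3 + 24*pi.
Subtract a_0^2/2 = (8 + 3*pi)**2/2: Σ (a_n^2+b_n^2) = 13*pi**2/6.

13*pi**2/6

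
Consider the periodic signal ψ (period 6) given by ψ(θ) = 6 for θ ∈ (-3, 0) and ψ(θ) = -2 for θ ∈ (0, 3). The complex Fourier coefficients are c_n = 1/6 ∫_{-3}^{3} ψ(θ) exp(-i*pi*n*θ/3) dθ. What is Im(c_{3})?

Since ψ is real-valued, Im(c_{3}) = -1/6 ∫_{-3}^{3} ψ(θ) sin(pi*θ) dθ = -b_{3}/2.
Split the integral at the breakpoints.
Directly, an antiderivative of (6) sin(pi*θ) is -6*cos(pi*θ)/pi; evaluating from -3 to 0: ∫_{-3}^{0} (6) sin(pi*θ) dθ = (-6/pi) - (6/pi) = -12/pi.
Directly, an antiderivative of (-2) sin(pi*θ) is 2*cos(pi*θ)/pi; evaluating from 0 to 3: ∫_{0}^{3} (-2) sin(pi*θ) dθ = (-2/pi) - (2/pi) = -4/pi.
So ∫_{-3}^{3} ψ(θ) sin(pi*θ) dθ = -16/pi.
Hence Im(c_{3}) = (-1/6)·(-16/pi) = 8/(3*pi).

8/(3*pi)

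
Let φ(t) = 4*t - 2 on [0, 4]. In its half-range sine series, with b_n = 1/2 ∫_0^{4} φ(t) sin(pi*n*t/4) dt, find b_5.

b_5 = 1/2 ∫_0^{4} (4*t - 2) sin(5*pi*t/4) dt.
Integrating by parts (boundary term plus one more integral), an antiderivative of (4*t - 2) sin(5*pi*t/4) is -16*t*cos(5*pi*t/4)/(5*pi) + 64*sin(5*pi*t/4)/(25*pi**2) + 8*cos(5*pi*t/4)/(5*pi); evaluating from 0 to 4: ∫_{0}^{4} (4*t - 2) sin(5*pi*t/4) dt = (56/(5*pi)) - (8/(5*pi)) = 48/(5*pi).
Hence b_5 = (1/2)·(48/(5*pi)) = 24/(5*pi).

24/(5*pi)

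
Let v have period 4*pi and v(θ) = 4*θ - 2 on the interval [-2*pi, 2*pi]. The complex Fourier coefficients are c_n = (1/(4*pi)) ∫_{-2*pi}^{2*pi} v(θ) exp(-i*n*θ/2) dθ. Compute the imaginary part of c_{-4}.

-2

Since v is real-valued, Im(c_{-4}) = -(1/(4*pi)) ∫_{-2*pi}^{2*pi} v(θ) sin(-2*θ) dθ = b_{4}/2.
Integrating by parts (boundary term plus one more integral), an antiderivative of (4*θ - 2) sin(-2*θ) is 2*θ*cos(2*θ) - sin(2*θ) - cos(2*θ); evaluating from -2*pi to 2*pi: ∫_{-2*pi}^{2*pi} (4*θ - 2) sin(-2*θ) dθ = (-1 + 4*pi) - (-4*pi - 1) = 8*pi.
Hence Im(c_{-4}) = (-1/(4*pi))·(8*pi) = -2.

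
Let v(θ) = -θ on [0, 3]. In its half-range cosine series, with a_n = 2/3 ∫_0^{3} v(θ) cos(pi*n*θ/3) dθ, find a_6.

0

a_6 = 2/3 ∫_0^{3} (-θ) cos(2*pi*θ) dθ.
Integrating by parts (boundary term plus one more integral), an antiderivative of (-θ) cos(2*pi*θ) is -θ*sin(2*pi*θ)/(2*pi) - cos(2*pi*θ)/(4*pi**2); evaluating from 0 to 3: ∫_{0}^{3} (-θ) cos(2*pi*θ) dθ = (-1/(4*pi**2)) - (-1/(4*pi**2)) = 0.
Hence a_6 = (2/3)·(0) = 0.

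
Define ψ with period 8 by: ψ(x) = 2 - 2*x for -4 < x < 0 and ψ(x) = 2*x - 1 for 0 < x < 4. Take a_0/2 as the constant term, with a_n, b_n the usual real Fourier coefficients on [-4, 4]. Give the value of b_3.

b_3 = 1/4 ∫_{-4}^{4} ψ(x) sin(3*pi*x/4) dx.
Split the integral at the breakpoints.
Integrating by parts (boundary term plus one more integral), an antiderivative of (2 - 2*x) sin(3*pi*x/4) is 8*x*cos(3*pi*x/4)/(3*pi) - 32*sin(3*pi*x/4)/(9*pi**2) - 8*cos(3*pi*x/4)/(3*pi); evaluating from -4 to 0: ∫_{-4}^{0} (2 - 2*x) sin(3*pi*x/4) dx = (-8/(3*pi)) - (40/(3*pi)) = -16/pi.
Integrating by parts (boundary term plus one more integral), an antiderivative of (2*x - 1) sin(3*pi*x/4) is -8*x*cos(3*pi*x/4)/(3*pi) + 32*sin(3*pi*x/4)/(9*pi**2) + 4*cos(3*pi*x/4)/(3*pi); evaluating from 0 to 4: ∫_{0}^{4} (2*x - 1) sin(3*pi*x/4) dx = (28/(3*pi)) - (4/(3*pi)) = 8/pi.
Summing the pieces and multiplying by (1/4) gives b_3 = -2/pi.

-2/pi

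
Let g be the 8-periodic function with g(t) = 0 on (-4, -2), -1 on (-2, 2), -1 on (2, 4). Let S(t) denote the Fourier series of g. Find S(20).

-1/2

t = 20 differs from t = 4 by 2 full period(s), and the series is 8-periodic.
At t = 4 the one-sided limits are g(4^-) = -1 and g(4^+) = 0.
By Dirichlet's theorem the series converges to their average, [(-1) + (0)]/2 = -1/2.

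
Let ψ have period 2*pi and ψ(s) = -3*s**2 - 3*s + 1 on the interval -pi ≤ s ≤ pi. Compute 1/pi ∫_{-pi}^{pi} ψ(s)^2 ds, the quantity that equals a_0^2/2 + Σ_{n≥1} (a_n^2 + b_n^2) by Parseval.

2 + 2*pi**2 + 18*pi**4/5

1/pi ∫_{-pi}^{pi} ψ(s)^2 ds = 1/pi · (2*pi*(1 + pi**2 + 9*pi**4/5)) = 2 + 2*pi**2 + 18*pi**4/5.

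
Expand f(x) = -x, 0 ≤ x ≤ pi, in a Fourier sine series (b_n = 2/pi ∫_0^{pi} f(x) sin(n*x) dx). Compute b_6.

b_6 = 2/pi ∫_0^{pi} (-x) sin(6*x) dx.
Integrating by parts (boundary term plus one more integral), an antiderivative of (-x) sin(6*x) is x*cos(6*x)/6 - sin(6*x)/36; evaluating from 0 to pi: ∫_{0}^{pi} (-x) sin(6*x) dx = (pi/6) - (0) = pi/6.
Hence b_6 = (2/pi)·(pi/6) = 1/3.

1/3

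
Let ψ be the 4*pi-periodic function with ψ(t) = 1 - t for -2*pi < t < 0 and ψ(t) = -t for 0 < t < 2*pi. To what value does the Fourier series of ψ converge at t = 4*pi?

t = 4*pi differs from t = 0 by 1 full period(s), and the series is 4*pi-periodic.
At t = 0 the one-sided limits are ψ(0^-) = 1 and ψ(0^+) = 0.
By Dirichlet's theorem the series converges to their average, [(1) + (0)]/2 = 1/2.

1/2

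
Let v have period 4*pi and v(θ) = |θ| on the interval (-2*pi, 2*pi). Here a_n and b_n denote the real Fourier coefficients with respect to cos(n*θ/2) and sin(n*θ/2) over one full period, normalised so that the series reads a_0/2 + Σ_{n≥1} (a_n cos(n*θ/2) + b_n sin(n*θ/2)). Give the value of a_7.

-8/(49*pi)

a_7 = (1/(2*pi)) ∫_{-2*pi}^{2*pi} v(θ) cos(7*θ/2) dθ.
v is even and cos(7*θ/2) is even, so the integrand is even and a_7 = 1/pi ∫_0^{2*pi} v(θ) cos(7*θ/2) dθ.
Integrating by parts (boundary term plus one more integral), an antiderivative of (θ) cos(7*θ/2) is 2*θ*sin(7*θ/2)/7 + 4*cos(7*θ/2)/49; evaluating from 0 to 2*pi: ∫_{0}^{2*pi} (θ) cos(7*θ/2) dθ = (-4/49) - (4/49) = -8/49.
Hence a_7 = (1/pi)·(-8/49) = -8/(49*pi).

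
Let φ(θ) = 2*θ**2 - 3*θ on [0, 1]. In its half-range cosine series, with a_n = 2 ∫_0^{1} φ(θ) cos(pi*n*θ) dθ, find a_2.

2/pi**2

a_2 = 2 ∫_0^{1} (2*θ**2 - 3*θ) cos(2*pi*θ) dθ.
Integrating by parts twice (tabular method), an antiderivative of (2*θ**2 - 3*θ) cos(2*pi*θ) is θ**2*sin(2*pi*θ)/pi - 3*θ*sin(2*pi*θ)/(2*pi) + θ*cos(2*pi*θ)/pi**2 - sin(2*pi*θ)/(2*pi**3) - 3*cos(2*pi*θ)/(4*pi**2); evaluating from 0 to 1: ∫_{0}^{1} (2*θ**2 - 3*θ) cos(2*pi*θ) dθ = (1/(4*pi**2)) - (-3/(4*pi**2)) = pi**(-2).
Hence a_2 = 2·(pi**(-2)) = 2/pi**2.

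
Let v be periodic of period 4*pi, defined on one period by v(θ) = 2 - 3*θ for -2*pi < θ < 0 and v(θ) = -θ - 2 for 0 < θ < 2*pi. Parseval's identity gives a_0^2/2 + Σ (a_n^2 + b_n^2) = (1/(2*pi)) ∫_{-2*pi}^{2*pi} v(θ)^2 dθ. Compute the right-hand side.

8 + 16*pi + 40*pi**2/3

(1/(2*pi)) ∫_{-2*pi}^{2*pi} v(θ)^2 dθ = (1/(2*pi)) · (16*pi*(3 + 6*pi + 5*pi**2)/3) = 8 + 16*pi + 40*pi**2/3.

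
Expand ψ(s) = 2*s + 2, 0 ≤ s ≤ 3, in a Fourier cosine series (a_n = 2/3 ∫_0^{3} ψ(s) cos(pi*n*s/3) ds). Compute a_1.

-24/pi**2

a_1 = 2/3 ∫_0^{3} (2*s + 2) cos(pi*s/3) ds.
Integrating by parts (boundary term plus one more integral), an antiderivative of (2*s + 2) cos(pi*s/3) is 6*s*sin(pi*s/3)/pi + 6*sin(pi*s/3)/pi + 18*cos(pi*s/3)/pi**2; evaluating from 0 to 3: ∫_{0}^{3} (2*s + 2) cos(pi*s/3) ds = (-18/pi**2) - (18/pi**2) = -36/pi**2.
Hence a_1 = (2/3)·(-36/pi**2) = -24/pi**2.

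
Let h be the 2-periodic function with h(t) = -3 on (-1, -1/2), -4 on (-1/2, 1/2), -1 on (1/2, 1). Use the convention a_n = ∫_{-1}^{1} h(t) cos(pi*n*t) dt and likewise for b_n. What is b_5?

b_5 = ∫_{-1}^{1} h(t) sin(5*pi*t) dt.
Split the integral at the breakpoints.
Directly, an antiderivative of (-3) sin(5*pi*t) is 3*cos(5*pi*t)/(5*pi); evaluating from -1 to -1/2: ∫_{-1}^{-1/2} (-3) sin(5*pi*t) dt = (0) - (-3/(5*pi)) = 3/(5*pi).
Directly, an antiderivative of (-4) sin(5*pi*t) is 4*cos(5*pi*t)/(5*pi); evaluating from -1/2 to 1/2: ∫_{-1/2}^{1/2} (-4) sin(5*pi*t) dt = (0) - (0) = 0.
Directly, an antiderivative of (-1) sin(5*pi*t) is cos(5*pi*t)/(5*pi); evaluating from 1/2 to 1: ∫_{1/2}^{1} (-1) sin(5*pi*t) dt = (-1/(5*pi)) - (0) = -1/(5*pi).
Summing the pieces gives b_5 = 2/(5*pi).

2/(5*pi)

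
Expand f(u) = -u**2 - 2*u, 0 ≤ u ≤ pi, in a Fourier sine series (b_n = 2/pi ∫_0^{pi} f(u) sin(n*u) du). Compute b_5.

2*(-25*pi**2 - 50*pi + 4)/(125*pi)

b_5 = 2/pi ∫_0^{pi} (-u**2 - 2*u) sin(5*u) du.
Integrating by parts twice (tabular method), an antiderivative of (-u**2 - 2*u) sin(5*u) is u**2*cos(5*u)/5 - 2*u*sin(5*u)/25 + 2*u*cos(5*u)/5 - 2*sin(5*u)/25 - 2*cos(5*u)/125; evaluating from 0 to pi: ∫_{0}^{pi} (-u**2 - 2*u) sin(5*u) du = (-pi**2/5 - 2*pi/5 + 2/125) - (-2/125) = -pi**2/5 - 2*pi/5 + 4/125.
Hence b_5 = (2/pi)·(-pi**2/5 - 2*pi/5 + 4/125) = 2*(-25*pi**2 - 50*pi + 4)/(125*pi).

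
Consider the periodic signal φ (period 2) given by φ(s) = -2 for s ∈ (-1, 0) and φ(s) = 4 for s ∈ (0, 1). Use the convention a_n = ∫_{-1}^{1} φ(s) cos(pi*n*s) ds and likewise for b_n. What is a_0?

2

a_0 = ∫_{-1}^{1} φ(s) ds = 2.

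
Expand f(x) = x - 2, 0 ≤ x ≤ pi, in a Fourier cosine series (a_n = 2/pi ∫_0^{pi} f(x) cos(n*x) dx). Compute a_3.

-4/(9*pi)

a_3 = 2/pi ∫_0^{pi} (x - 2) cos(3*x) dx.
Integrating by parts (boundary term plus one more integral), an antiderivative of (x - 2) cos(3*x) is x*sin(3*x)/3 - 2*sin(3*x)/3 + cos(3*x)/9; evaluating from 0 to pi: ∫_{0}^{pi} (x - 2) cos(3*x) dx = (-1/9) - (1/9) = -2/9.
Hence a_3 = (2/pi)·(-2/9) = -4/(9*pi).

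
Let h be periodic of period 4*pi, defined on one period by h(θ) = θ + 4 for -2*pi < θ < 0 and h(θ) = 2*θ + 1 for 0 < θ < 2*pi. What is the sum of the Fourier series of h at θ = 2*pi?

5/2 + pi

θ = 2*pi differs from θ = -2*pi by 1 full period(s), and the series is 4*pi-periodic.
At θ = -2*pi the one-sided limits are h(-2*pi^-) = 1 + 4*pi and h(-2*pi^+) = 4 - 2*pi.
By Dirichlet's theorem the series converges to their average, [(1 + 4*pi) + (4 - 2*pi)]/2 = 5/2 + pi.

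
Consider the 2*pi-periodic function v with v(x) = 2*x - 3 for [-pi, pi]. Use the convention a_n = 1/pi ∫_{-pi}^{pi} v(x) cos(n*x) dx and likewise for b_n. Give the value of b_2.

-2

b_2 = 1/pi ∫_{-pi}^{pi} v(x) sin(2*x) dx.
Integrating by parts (boundary term plus one more integral), an antiderivative of (2*x - 3) sin(2*x) is -x*cos(2*x) + sin(2*x)/2 + 3*cos(2*x)/2; evaluating from -pi to pi: ∫_{-pi}^{pi} (2*x - 3) sin(2*x) dx = (3/2 - pi) - (3/2 + pi) = -2*pi.
Hence b_2 = (1/pi)·(-2*pi) = -2.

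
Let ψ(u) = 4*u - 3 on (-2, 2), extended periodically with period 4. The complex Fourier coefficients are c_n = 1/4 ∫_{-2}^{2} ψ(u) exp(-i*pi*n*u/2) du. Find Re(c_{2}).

0

Since ψ is real-valued, Re(c_{2}) = 1/4 ∫_{-2}^{2} ψ(u) cos(pi*u) du = a_{2}/2.
Integrating by parts (boundary term plus one more integral), an antiderivative of (4*u - 3) cos(pi*u) is 4*u*sin(pi*u)/pi - 3*sin(pi*u)/pi + 4*cos(pi*u)/pi**2; evaluating from -2 to 2: ∫_{-2}^{2} (4*u - 3) cos(pi*u) du = (4/pi**2) - (4/pi**2) = 0.
Hence Re(c_{2}) = (1/4)·(0) = 0.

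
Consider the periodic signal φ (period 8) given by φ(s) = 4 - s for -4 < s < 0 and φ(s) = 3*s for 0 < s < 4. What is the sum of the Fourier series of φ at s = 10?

s = 10 differs from s = 2 by 1 full period(s), and the series is 8-periodic.
φ is continuous at s = 2 with value 6, so the series converges to 6 there.

6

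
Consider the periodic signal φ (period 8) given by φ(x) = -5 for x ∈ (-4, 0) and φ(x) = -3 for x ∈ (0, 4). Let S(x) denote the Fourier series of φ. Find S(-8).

-4

x = -8 differs from x = 0 by -1 full period(s), and the series is 8-periodic.
At x = 0 the one-sided limits are φ(0^-) = -5 and φ(0^+) = -3.
By Dirichlet's theorem the series converges to their average, [(-5) + (-3)]/2 = -4.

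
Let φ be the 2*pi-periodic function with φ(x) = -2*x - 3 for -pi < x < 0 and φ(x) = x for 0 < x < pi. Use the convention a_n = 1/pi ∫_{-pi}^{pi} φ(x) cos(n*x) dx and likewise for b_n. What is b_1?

b_1 = 1/pi ∫_{-pi}^{pi} φ(x) sin(x) dx.
Split the integral at the breakpoints.
Integrating by parts (boundary term plus one more integral), an antiderivative of (-2*x - 3) sin(x) is 2*x*cos(x) - 2*sin(x) + 3*cos(x); evaluating from -pi to 0: ∫_{-pi}^{0} (-2*x - 3) sin(x) dx = (3) - (-3 + 2*pi) = 6 - 2*pi.
Integrating by parts (boundary term plus one more integral), an antiderivative of (x) sin(x) is -x*cos(x) + sin(x); evaluating from 0 to pi: ∫_{0}^{pi} (x) sin(x) dx = (pi) - (0) = pi.
Summing the pieces and multiplying by (1/pi) gives b_1 = (6 - pi)/pi.

(6 - pi)/pi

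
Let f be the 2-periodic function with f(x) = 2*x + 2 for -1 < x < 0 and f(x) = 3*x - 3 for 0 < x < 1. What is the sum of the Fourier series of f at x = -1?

0

x = -1 differs from x = 1 by -1 full period(s), and the series is 2-periodic.
f is continuous at x = 1 with value 0, so the series converges to 0 there.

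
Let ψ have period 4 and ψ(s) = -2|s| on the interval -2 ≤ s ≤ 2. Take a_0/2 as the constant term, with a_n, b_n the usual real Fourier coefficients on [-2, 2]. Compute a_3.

16/(9*pi**2)

a_3 = 1/2 ∫_{-2}^{2} ψ(s) cos(3*pi*s/2) ds.
ψ is even and cos(3*pi*s/2) is even, so the integrand is even and a_3 = ∫_0^{2} ψ(s) cos(3*pi*s/2) ds.
Integrating by parts (boundary term plus one more integral), an antiderivative of (-2*s) cos(3*pi*s/2) is -4*s*sin(3*pi*s/2)/(3*pi) - 8*cos(3*pi*s/2)/(9*pi**2); evaluating from 0 to 2: ∫_{0}^{2} (-2*s) cos(3*pi*s/2) ds = (8/(9*pi**2)) - (-8/(9*pi**2)) = 16/(9*pi**2).
Hence a_3 = 16/(9*pi**2).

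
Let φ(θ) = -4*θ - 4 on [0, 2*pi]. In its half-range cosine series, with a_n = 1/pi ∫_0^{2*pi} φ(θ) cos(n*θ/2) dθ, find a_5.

32/(25*pi)

a_5 = 1/pi ∫_0^{2*pi} (-4*θ - 4) cos(5*θ/2) dθ.
Integrating by parts (boundary term plus one more integral), an antiderivative of (-4*θ - 4) cos(5*θ/2) is -8*θ*sin(5*θ/2)/5 - 8*sin(5*θ/2)/5 - 16*cos(5*θ/2)/25; evaluating from 0 to 2*pi: ∫_{0}^{2*pi} (-4*θ - 4) cos(5*θ/2) dθ = (16/25) - (-16/25) = 32/25.
Hence a_5 = (1/pi)·(32/25) = 32/(25*pi).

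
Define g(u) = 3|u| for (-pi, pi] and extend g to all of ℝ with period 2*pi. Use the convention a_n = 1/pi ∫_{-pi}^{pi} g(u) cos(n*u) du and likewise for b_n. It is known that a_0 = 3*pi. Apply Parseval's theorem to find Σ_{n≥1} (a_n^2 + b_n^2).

3*pi**2/2

Parseval: a_0^2/2 + Σ_{n≥1} (a_n^2+b_n^2) = 1/pi ∫_{-pi}^{pi} g(u)^2 du = 6*pi**2.
Subtract a_0^2/2 = 9*pi**2/2: Σ (a_n^2+b_n^2) = 3*pi**2/2.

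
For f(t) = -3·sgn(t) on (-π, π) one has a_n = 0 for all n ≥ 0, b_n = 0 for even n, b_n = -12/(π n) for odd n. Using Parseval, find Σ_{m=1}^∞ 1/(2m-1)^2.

pi**2/8

Parseval: Σ b_n^2 = (1/π) ∫_{-π}^{π} f(t)^2 dt = 18.
Only odd n contribute, with b_n^2 = 144/(π^2 n^2), so Σ_{m≥1} 1/(2m-1)^2 = π^2·(18)/144 = pi**2/8.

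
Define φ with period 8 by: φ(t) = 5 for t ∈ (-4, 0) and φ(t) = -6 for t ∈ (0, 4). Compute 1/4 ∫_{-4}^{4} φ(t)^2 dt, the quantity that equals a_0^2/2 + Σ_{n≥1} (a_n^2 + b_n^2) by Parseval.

1/4 ∫_{-4}^{4} φ(t)^2 dt = 1/4 · (244) = 61.

61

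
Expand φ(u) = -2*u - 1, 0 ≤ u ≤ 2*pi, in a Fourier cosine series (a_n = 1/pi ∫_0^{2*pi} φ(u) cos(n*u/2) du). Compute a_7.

a_7 = 1/pi ∫_0^{2*pi} (-2*u - 1) cos(7*u/2) du.
Integrating by parts (boundary term plus one more integral), an antiderivative of (-2*u - 1) cos(7*u/2) is -4*u*sin(7*u/2)/7 - 2*sin(7*u/2)/7 - 8*cos(7*u/2)/49; evaluating from 0 to 2*pi: ∫_{0}^{2*pi} (-2*u - 1) cos(7*u/2) du = (8/49) - (-8/49) = 16/49.
Hence a_7 = (1/pi)·(16/49) = 16/(49*pi).

16/(49*pi)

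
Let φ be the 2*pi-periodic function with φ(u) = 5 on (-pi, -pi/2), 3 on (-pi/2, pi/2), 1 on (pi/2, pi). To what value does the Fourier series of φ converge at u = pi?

u = pi differs from u = -pi by 1 full period(s), and the series is 2*pi-periodic.
At u = -pi the one-sided limits are φ(-pi^-) = 1 and φ(-pi^+) = 5.
By Dirichlet's theorem the series converges to their average, [(1) + (5)]/2 = 3.

3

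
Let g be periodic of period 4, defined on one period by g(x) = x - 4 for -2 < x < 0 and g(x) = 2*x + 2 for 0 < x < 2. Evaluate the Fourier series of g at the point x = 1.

4

g is continuous at x = 1 with value 4, so the series converges to 4 there.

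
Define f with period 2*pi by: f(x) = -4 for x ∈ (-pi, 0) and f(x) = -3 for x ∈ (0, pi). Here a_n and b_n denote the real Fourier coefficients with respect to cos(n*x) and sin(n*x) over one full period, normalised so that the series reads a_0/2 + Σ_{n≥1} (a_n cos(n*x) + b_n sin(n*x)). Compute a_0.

-7

a_0 = 1/pi ∫_{-pi}^{pi} f(x) dx = 1/pi · (-7*pi) = -7.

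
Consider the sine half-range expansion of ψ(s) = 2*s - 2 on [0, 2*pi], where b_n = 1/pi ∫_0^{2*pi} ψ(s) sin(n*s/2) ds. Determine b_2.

-4

b_2 = 1/pi ∫_0^{2*pi} (2*s - 2) sin(s) ds.
Integrating by parts (boundary term plus one more integral), an antiderivative of (2*s - 2) sin(s) is -2*s*cos(s) + 2*sin(s) + 2*cos(s); evaluating from 0 to 2*pi: ∫_{0}^{2*pi} (2*s - 2) sin(s) ds = (2 - 4*pi) - (2) = -4*pi.
Hence b_2 = (1/pi)·(-4*pi) = -4.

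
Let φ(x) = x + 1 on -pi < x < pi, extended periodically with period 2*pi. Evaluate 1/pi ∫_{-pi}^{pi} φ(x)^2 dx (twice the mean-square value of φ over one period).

2 + 2*pi**2/3

1/pi ∫_{-pi}^{pi} φ(x)^2 dx = 1/pi · (2*pi*(3 + pi**2)/3) = 2 + 2*pi**2/3.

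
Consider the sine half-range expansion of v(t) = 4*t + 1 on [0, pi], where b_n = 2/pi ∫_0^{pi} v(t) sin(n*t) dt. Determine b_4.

b_4 = 2/pi ∫_0^{pi} (4*t + 1) sin(4*t) dt.
Integrating by parts (boundary term plus one more integral), an antiderivative of (4*t + 1) sin(4*t) is -t*cos(4*t) + sin(4*t)/4 - cos(4*t)/4; evaluating from 0 to pi: ∫_{0}^{pi} (4*t + 1) sin(4*t) dt = (-pi - 1/4) - (-1/4) = -pi.
Hence b_4 = (2/pi)·(-pi) = -2.

-2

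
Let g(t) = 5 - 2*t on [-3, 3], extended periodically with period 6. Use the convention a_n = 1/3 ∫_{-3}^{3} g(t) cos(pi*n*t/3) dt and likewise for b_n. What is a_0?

10

a_0 = 1/3 ∫_{-3}^{3} g(t) dt = 1/3 · (30) = 10.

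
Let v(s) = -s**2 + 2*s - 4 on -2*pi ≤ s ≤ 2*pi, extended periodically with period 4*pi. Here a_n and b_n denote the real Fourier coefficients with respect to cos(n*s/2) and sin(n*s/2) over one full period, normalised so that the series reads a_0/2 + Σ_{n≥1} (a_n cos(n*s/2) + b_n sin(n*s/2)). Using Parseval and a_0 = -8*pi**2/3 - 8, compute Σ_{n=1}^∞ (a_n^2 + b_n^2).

Parseval: a_0^2/2 + Σ_{n≥1} (a_n^2+b_n^2) = (1/(2*pi)) ∫_{-2*pi}^{2*pi} v(s)^2 ds = 32 + 32*pi**2 + 32*pi**4/5.
Subtract a_0^2/2 = 32*(3 + pi**2)**2/9: Σ (a_n^2+b_n^2) = 32*pi**2*(15 + 4*pi**2)/45.

32*pi**2*(15 + 4*pi**2)/45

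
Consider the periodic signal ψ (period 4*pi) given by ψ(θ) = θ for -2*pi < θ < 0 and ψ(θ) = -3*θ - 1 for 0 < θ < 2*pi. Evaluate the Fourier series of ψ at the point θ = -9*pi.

θ = -9*pi differs from θ = -pi by -2 full period(s), and the series is 4*pi-periodic.
ψ is continuous at θ = -pi with value -pi, so the series converges to -pi there.

-pi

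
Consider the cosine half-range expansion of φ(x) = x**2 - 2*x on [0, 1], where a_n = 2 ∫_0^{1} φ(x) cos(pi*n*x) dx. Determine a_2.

pi**(-2)

a_2 = 2 ∫_0^{1} (x**2 - 2*x) cos(2*pi*x) dx.
Integrating by parts twice (tabular method), an antiderivative of (x**2 - 2*x) cos(2*pi*x) is x**2*sin(2*pi*x)/(2*pi) - x*sin(2*pi*x)/pi + x*cos(2*pi*x)/(2*pi**2) - sin(2*pi*x)/(4*pi**3) - cos(2*pi*x)/(2*pi**2); evaluating from 0 to 1: ∫_{0}^{1} (x**2 - 2*x) cos(2*pi*x) dx = (0) - (-1/(2*pi**2)) = 1/(2*pi**2).
Hence a_2 = 2·(1/(2*pi**2)) = pi**(-2).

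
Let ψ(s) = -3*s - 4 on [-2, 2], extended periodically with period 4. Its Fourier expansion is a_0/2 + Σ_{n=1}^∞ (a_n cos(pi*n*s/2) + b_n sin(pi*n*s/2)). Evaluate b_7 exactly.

-12/(7*pi)

b_7 = 1/2 ∫_{-2}^{2} ψ(s) sin(7*pi*s/2) ds.
Integrating by parts (boundary term plus one more integral), an antiderivative of (-3*s - 4) sin(7*pi*s/2) is 6*s*cos(7*pi*s/2)/(7*pi) - 12*sin(7*pi*s/2)/(49*pi**2) + 8*cos(7*pi*s/2)/(7*pi); evaluating from -2 to 2: ∫_{-2}^{2} (-3*s - 4) sin(7*pi*s/2) ds = (-20/(7*pi)) - (4/(7*pi)) = -24/(7*pi).
Hence b_7 = (1/2)·(-24/(7*pi)) = -12/(7*pi).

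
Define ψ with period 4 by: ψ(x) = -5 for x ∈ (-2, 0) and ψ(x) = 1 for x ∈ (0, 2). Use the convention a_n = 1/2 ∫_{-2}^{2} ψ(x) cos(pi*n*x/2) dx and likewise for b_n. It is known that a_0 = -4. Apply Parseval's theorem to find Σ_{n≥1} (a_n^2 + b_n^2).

18

Parseval: a_0^2/2 + Σ_{n≥1} (a_n^2+b_n^2) = 1/2 ∫_{-2}^{2} ψ(x)^2 dx = 26.
Subtract a_0^2/2 = 8: Σ (a_n^2+b_n^2) = 18.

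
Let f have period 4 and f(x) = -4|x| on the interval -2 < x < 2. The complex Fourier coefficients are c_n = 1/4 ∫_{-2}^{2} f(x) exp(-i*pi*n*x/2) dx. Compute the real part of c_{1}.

Since f is real-valued, Re(c_{1}) = 1/4 ∫_{-2}^{2} f(x) cos(pi*x/2) dx = a_{1}/2.
f is even and cos(pi*x/2) is even, so the integrand is even: ∫_{-2}^{2} f(x) cos(pi*x/2) dx = 2∫_0^{2} f(x) cos(pi*x/2) dx.
Integrating by parts (boundary term plus one more integral), an antiderivative of (-4*x) cos(pi*x/2) is -8*x*sin(pi*x/2)/pi - 16*cos(pi*x/2)/pi**2; evaluating from 0 to 2: ∫_{0}^{2} (-4*x) cos(pi*x/2) dx = (16/pi**2) - (-16/pi**2) = 32/pi**2.
So ∫_{-2}^{2} f(x) cos(pi*x/2) dx = 64/pi**2.
Hence Re(c_{1}) = (1/4)·(64/pi**2) = 16/pi**2.

16/pi**2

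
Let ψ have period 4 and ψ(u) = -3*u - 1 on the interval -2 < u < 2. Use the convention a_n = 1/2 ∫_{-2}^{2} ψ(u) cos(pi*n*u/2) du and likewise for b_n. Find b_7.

-12/(7*pi)

b_7 = 1/2 ∫_{-2}^{2} ψ(u) sin(7*pi*u/2) du.
Integrating by parts (boundary term plus one more integral), an antiderivative of (-3*u - 1) sin(7*pi*u/2) is 6*u*cos(7*pi*u/2)/(7*pi) - 12*sin(7*pi*u/2)/(49*pi**2) + 2*cos(7*pi*u/2)/(7*pi); evaluating from -2 to 2: ∫_{-2}^{2} (-3*u - 1) sin(7*pi*u/2) du = (-2/pi) - (10/(7*pi)) = -24/(7*pi).
Hence b_7 = (1/2)·(-24/(7*pi)) = -12/(7*pi).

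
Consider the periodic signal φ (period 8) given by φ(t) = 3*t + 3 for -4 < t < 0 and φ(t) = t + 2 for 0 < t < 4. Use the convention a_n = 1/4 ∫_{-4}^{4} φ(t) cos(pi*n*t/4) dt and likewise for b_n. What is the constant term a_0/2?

1/2

a_0 = 1/4 ∫_{-4}^{4} φ(t) dt = 1/4 · (4) = 1.
So the constant term a_0/2 = 1/2.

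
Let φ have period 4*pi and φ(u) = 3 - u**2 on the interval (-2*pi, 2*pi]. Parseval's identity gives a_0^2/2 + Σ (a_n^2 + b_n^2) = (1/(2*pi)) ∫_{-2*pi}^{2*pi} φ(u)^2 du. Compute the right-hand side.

(1/(2*pi)) ∫_{-2*pi}^{2*pi} φ(u)^2 du = (1/(2*pi)) · (-32*pi**3 + 36*pi + 64*pi**5/5) = -16*pi**2 + 18 + 32*pi**4/5.

-16*pi**2 + 18 + 32*pi**4/5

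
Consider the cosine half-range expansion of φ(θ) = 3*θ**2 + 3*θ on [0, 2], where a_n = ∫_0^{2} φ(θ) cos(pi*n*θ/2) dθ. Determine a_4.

3/pi**2

a_4 = ∫_0^{2} (3*θ**2 + 3*θ) cos(2*pi*θ) dθ.
Integrating by parts twice (tabular method), an antiderivative of (3*θ**2 + 3*θ) cos(2*pi*θ) is 3*θ**2*sin(2*pi*θ)/(2*pi) + 3*θ*sin(2*pi*θ)/(2*pi) + 3*θ*cos(2*pi*θ)/(2*pi**2) - 3*sin(2*pi*θ)/(4*pi**3) + 3*cos(2*pi*θ)/(4*pi**2); evaluating from 0 to 2: ∫_{0}^{2} (3*θ**2 + 3*θ) cos(2*pi*θ) dθ = (15/(4*pi**2)) - (3/(4*pi**2)) = 3/pi**2.
Hence a_4 = 3/pi**2.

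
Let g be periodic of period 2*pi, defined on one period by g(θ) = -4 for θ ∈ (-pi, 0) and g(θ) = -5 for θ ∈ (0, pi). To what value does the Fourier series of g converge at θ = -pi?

At θ = -pi the one-sided limits are g(-pi^-) = -5 and g(-pi^+) = -4.
By Dirichlet's theorem the series converges to their average, [(-5) + (-4)]/2 = -9/2.

-9/2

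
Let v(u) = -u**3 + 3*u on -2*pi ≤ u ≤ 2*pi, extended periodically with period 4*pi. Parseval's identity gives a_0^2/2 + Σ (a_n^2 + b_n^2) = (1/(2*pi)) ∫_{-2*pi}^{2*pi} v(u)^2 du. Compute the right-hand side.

(1/(2*pi)) ∫_{-2*pi}^{2*pi} v(u)^2 du = (1/(2*pi)) · (16*pi**3*(-168*pi**2 + 105 + 80*pi**4)/35) = 8*pi**2*(-168*pi**2 + 105 + 80*pi**4)/35.

8*pi**2*(-168*pi**2 + 105 + 80*pi**4)/35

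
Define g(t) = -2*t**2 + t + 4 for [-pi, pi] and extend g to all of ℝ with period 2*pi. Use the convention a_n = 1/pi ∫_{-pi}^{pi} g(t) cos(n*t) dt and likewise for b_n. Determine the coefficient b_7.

2/7

b_7 = 1/pi ∫_{-pi}^{pi} g(t) sin(7*t) dt.
Integrating by parts twice (tabular method), an antiderivative of (-2*t**2 + t + 4) sin(7*t) is 2*t**2*cos(7*t)/7 - 4*t*sin(7*t)/49 - t*cos(7*t)/7 + sin(7*t)/49 - 200*cos(7*t)/343; evaluating from -pi to pi: ∫_{-pi}^{pi} (-2*t**2 + t + 4) sin(7*t) dt = (-2*pi**2/7 + pi/7 + 200/343) - (-2*pi**2/7 - pi/7 + 200/343) = 2*pi/7.
Hence b_7 = (1/pi)·(2*pi/7) = 2/7.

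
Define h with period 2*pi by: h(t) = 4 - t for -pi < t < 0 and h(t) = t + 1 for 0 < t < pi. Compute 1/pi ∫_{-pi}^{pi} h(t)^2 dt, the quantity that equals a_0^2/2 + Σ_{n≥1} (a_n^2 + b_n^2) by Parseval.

2*pi**2/3 + 5*pi + 17

1/pi ∫_{-pi}^{pi} h(t)^2 dt = 1/pi · (pi*(2*pi**2 + 15*pi + 51)/3) = 2*pi**2/3 + 5*pi + 17.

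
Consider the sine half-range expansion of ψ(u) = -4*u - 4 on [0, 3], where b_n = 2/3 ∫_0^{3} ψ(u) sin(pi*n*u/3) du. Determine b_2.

12/pi

b_2 = 2/3 ∫_0^{3} (-4*u - 4) sin(2*pi*u/3) du.
Integrating by parts (boundary term plus one more integral), an antiderivative of (-4*u - 4) sin(2*pi*u/3) is 6*u*cos(2*pi*u/3)/pi - 9*sin(2*pi*u/3)/pi**2 + 6*cos(2*pi*u/3)/pi; evaluating from 0 to 3: ∫_{0}^{3} (-4*u - 4) sin(2*pi*u/3) du = (24/pi) - (6/pi) = 18/pi.
Hence b_2 = (2/3)·(18/pi) = 12/pi.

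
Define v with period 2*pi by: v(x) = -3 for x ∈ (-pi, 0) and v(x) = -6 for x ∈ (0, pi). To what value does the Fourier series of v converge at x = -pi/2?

-3

v is continuous at x = -pi/2 with value -3, so the series converges to -3 there.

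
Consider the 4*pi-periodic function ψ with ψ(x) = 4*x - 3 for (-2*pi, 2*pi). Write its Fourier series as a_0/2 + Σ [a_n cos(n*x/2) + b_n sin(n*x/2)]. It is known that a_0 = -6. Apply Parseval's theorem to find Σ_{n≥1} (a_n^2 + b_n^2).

128*pi**2/3

Parseval: a_0^2/2 + Σ_{n≥1} (a_n^2+b_n^2) = (1/(2*pi)) ∫_{-2*pi}^{2*pi} ψ(x)^2 dx = 18 + 128*pi**2/3.
Subtract a_0^2/2 = 18: Σ (a_n^2+b_n^2) = 128*pi**2/3.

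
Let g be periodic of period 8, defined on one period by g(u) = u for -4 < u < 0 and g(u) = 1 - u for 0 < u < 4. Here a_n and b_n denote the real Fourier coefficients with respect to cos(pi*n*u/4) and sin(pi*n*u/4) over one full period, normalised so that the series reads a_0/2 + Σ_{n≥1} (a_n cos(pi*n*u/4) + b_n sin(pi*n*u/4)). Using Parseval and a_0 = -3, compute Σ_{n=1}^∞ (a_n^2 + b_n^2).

19/6

Parseval: a_0^2/2 + Σ_{n≥1} (a_n^2+b_n^2) = 1/4 ∫_{-4}^{4} g(u)^2 du = 23/3.
Subtract a_0^2/2 = 9/2: Σ (a_n^2+b_n^2) = 19/6.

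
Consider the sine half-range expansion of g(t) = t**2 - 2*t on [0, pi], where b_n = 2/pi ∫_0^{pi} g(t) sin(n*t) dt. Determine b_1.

-4 - 8/pi + 2*pi

b_1 = 2/pi ∫_0^{pi} (t**2 - 2*t) sin(t) dt.
Integrating by parts twice (tabular method), an antiderivative of (t**2 - 2*t) sin(t) is -t**2*cos(t) + 2*t*sin(t) + 2*t*cos(t) - 2*sin(t) + 2*cos(t); evaluating from 0 to pi: ∫_{0}^{pi} (t**2 - 2*t) sin(t) dt = (-2*pi - 2 + pi**2) - (2) = -2*pi - 4 + pi**2.
Hence b_1 = (2/pi)·(-2*pi - 4 + pi**2) = -4 - 8/pi + 2*pi.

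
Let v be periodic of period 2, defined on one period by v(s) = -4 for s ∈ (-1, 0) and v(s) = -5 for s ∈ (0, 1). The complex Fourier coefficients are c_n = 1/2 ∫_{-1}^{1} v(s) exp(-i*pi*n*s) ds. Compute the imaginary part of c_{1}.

Since v is real-valued, Im(c_{1}) = -1/2 ∫_{-1}^{1} v(s) sin(pi*s) ds = -b_{1}/2.
Split the integral at the breakpoints.
Directly, an antiderivative of (-4) sin(pi*s) is 4*cos(pi*s)/pi; evaluating from -1 to 0: ∫_{-1}^{0} (-4) sin(pi*s) ds = (4/pi) - (-4/pi) = 8/pi.
Directly, an antiderivative of (-5) sin(pi*s) is 5*cos(pi*s)/pi; evaluating from 0 to 1: ∫_{0}^{1} (-5) sin(pi*s) ds = (-5/pi) - (5/pi) = -10/pi.
So ∫_{-1}^{1} v(s) sin(pi*s) ds = -2/pi.
Hence Im(c_{1}) = (-1/2)·(-2/pi) = 1/pi.

1/pi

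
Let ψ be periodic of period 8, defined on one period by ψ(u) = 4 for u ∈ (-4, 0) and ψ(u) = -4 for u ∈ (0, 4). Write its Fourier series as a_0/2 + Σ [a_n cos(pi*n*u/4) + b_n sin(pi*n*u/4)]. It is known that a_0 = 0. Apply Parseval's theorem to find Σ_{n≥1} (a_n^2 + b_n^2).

32

Parseval: a_0^2/2 + Σ_{n≥1} (a_n^2+b_n^2) = 1/4 ∫_{-4}^{4} ψ(u)^2 du = 32.
Subtract a_0^2/2 = 0: Σ (a_n^2+b_n^2) = 32.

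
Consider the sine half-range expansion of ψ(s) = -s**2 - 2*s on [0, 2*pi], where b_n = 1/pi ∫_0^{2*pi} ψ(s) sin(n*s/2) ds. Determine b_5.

8*(-25*pi**2 - 25*pi + 4)/(125*pi)

b_5 = 1/pi ∫_0^{2*pi} (-s**2 - 2*s) sin(5*s/2) ds.
Integrating by parts twice (tabular method), an antiderivative of (-s**2 - 2*s) sin(5*s/2) is 2*s**2*cos(5*s/2)/5 - 8*s*sin(5*s/2)/25 + 4*s*cos(5*s/2)/5 - 8*sin(5*s/2)/25 - 16*cos(5*s/2)/125; evaluating from 0 to 2*pi: ∫_{0}^{2*pi} (-s**2 - 2*s) sin(5*s/2) ds = (-8*pi**2/5 - 8*pi/5 + 16/125) - (-16/125) = -8*pi**2/5 - 8*pi/5 + 32/125.
Hence b_5 = (1/pi)·(-8*pi**2/5 - 8*pi/5 + 32/125) = 8*(-25*pi**2 - 25*pi + 4)/(125*pi).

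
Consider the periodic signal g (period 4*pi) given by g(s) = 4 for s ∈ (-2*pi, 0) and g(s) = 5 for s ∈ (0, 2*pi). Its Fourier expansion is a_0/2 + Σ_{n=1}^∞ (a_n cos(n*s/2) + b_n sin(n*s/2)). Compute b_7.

b_7 = (1/(2*pi)) ∫_{-2*pi}^{2*pi} g(s) sin(7*s/2) ds.
Split the integral at the breakpoints.
Directly, an antiderivative of (4) sin(7*s/2) is -8*cos(7*s/2)/7; evaluating from -2*pi to 0: ∫_{-2*pi}^{0} (4) sin(7*s/2) ds = (-8/7) - (8/7) = -16/7.
Directly, an antiderivative of (5) sin(7*s/2) is -10*cos(7*s/2)/7; evaluating from 0 to 2*pi: ∫_{0}^{2*pi} (5) sin(7*s/2) ds = (10/7) - (-10/7) = 20/7.
Summing the pieces and multiplying by (1/(2*pi)) gives b_7 = 2/(7*pi).

2/(7*pi)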